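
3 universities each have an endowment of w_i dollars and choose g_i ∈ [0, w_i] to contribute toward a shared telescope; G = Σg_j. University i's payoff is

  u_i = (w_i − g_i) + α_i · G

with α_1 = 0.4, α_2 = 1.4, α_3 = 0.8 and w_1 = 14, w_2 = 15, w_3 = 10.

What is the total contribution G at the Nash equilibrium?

∂u_i/∂g_i = α_i − 1, so university i contributes w_i if α_i > 1, else 0.
α_i > 1 for i ∈ {2}; NE contributions (0, 15, 0), G = 15.

15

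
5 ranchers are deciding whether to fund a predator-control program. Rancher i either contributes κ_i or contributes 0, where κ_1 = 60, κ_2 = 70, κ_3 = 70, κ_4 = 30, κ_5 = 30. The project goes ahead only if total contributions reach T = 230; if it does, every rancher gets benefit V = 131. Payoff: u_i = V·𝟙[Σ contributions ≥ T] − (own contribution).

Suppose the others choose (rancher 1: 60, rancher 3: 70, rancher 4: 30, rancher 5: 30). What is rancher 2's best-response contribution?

Others' total = 190. Contributing 70 brings total to 260 ≥ 230: gain V − κ_2 = 61.
Best response: 70.

70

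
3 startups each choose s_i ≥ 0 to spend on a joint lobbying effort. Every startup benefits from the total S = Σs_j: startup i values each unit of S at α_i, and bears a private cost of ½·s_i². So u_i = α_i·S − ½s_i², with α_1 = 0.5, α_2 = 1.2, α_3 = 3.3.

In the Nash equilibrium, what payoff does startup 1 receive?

2.375

Startup i's FOC: ∂u_i/∂s_i = α_i − s_i = 0, so s_i* = α_i.
NE contributions = (0.5, 1.2, 3.3); S = 5.
u_1 = α_1·S − ½·(s_1)² = 0.5·5 − ½·0.5² = 2.375.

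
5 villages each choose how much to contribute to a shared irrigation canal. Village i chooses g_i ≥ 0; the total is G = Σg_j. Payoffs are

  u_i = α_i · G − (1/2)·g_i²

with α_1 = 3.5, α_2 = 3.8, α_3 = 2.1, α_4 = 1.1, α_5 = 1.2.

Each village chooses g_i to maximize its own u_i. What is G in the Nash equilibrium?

11.7

Village i's FOC: ∂u_i/∂g_i = α_i − g_i = 0, so g_i* = α_i.
NE contributions = (3.5, 3.8, 2.1, 1.1, 1.2); G = 11.7.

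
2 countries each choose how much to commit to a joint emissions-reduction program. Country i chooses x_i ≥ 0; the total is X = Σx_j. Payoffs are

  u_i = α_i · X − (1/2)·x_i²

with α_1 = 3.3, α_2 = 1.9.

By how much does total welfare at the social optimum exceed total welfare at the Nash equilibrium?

Country i's FOC: ∂u_i/∂x_i = α_i − x_i = 0, so x_i* = α_i.
NE contributions = (3.3, 1.9); X = 5.2.
W^NE = (Σα)·X − ½Σα_i² = 5.2² − ½·14.5 = 19.79.
Planner sets x_i = Σα_j = 5.2 for every i, so X^SO = 2·5.2 = 10.4.
W^SO = (Σα)·X^SO − ½·2·(Σα)² = (2/2)·5.2² = 27.04.
Deadweight loss = W^SO − W^NE = 7.25.

7.25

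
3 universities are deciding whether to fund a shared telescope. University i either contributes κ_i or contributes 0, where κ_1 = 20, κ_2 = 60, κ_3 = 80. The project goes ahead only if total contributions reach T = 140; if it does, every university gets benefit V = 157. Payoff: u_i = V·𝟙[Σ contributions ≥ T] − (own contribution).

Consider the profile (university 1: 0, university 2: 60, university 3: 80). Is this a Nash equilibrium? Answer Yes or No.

Yes

Total = 140 ≥ 140: provided.
University 1 (pledges 0, payoff 157): pledging 20 → total 160, payoff 137. No gain.
University 2 (pledges 60, payoff 97): dropping to 0 → total 80, payoff 0. No gain.
University 3 (pledges 80, payoff 77): dropping to 0 → total 60, payoff 0. No gain.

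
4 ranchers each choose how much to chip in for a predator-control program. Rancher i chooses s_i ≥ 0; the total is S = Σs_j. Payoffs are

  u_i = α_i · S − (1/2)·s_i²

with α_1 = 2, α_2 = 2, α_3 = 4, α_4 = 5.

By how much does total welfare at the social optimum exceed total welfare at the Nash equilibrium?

193.5

Rancher i's FOC: ∂u_i/∂s_i = α_i − s_i = 0, so s_i* = α_i.
NE contributions = (2, 2, 4, 5); S = 13.
W^NE = (Σα)·S − ½Σα_i² = 13² − ½·49 = 144.5.
Planner sets s_i = Σα_j = 13 for every i, so S^SO = 4·13 = 52.
W^SO = (Σα)·S^SO − ½·4·(Σα)² = (4/2)·13² = 338.
Deadweight loss = W^SO − W^NE = 193.5.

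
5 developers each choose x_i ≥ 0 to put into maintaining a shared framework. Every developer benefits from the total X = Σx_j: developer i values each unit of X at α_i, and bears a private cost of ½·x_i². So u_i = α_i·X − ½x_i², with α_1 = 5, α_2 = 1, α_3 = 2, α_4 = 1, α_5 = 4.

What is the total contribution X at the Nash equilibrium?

13

Developer i's FOC: ∂u_i/∂x_i = α_i − x_i = 0, so x_i* = α_i.
NE contributions = (5, 1, 2, 1, 4); X = 13.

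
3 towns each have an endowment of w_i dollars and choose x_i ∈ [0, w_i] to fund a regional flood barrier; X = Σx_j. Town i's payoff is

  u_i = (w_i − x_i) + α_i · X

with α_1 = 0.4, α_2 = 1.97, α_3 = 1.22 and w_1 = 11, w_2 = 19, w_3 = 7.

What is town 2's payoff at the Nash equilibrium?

51.22

∂u_i/∂x_i = α_i − 1, so town i contributes w_i if α_i > 1, else 0.
α_i > 1 for i ∈ {2, 3}; NE contributions (0, 19, 7), X = 26.
u_2 = (19 − 19) + 1.97·26 = 51.22.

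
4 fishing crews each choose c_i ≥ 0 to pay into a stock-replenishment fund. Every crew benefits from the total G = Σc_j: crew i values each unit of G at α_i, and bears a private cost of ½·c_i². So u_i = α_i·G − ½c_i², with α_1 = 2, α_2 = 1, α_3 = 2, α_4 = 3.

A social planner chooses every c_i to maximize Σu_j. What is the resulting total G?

Planner FOC: ∂(Σu_j)/∂c_i = (Σα_j) − c_i = 0, so c_i^SO = Σα_j = 8 for every i; G^SO = 32.

32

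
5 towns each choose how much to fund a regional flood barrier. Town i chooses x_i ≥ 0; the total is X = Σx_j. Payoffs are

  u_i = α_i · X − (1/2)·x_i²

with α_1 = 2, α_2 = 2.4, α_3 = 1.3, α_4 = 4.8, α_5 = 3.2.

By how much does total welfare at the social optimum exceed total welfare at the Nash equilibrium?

303.9

Town i's FOC: ∂u_i/∂x_i = α_i − x_i = 0, so x_i* = α_i.
NE contributions = (2, 2.4, 1.3, 4.8, 3.2); X = 13.7.
W^NE = (Σα)·X − ½Σα_i² = 13.7² − ½·44.73 = 165.325.
Planner sets x_i = Σα_j = 13.7 for every i, so X^SO = 5·13.7 = 68.5.
W^SO = (Σα)·X^SO − ½·5·(Σα)² = (5/2)·13.7² = 469.225.
Deadweight loss = W^SO − W^NE = 303.9.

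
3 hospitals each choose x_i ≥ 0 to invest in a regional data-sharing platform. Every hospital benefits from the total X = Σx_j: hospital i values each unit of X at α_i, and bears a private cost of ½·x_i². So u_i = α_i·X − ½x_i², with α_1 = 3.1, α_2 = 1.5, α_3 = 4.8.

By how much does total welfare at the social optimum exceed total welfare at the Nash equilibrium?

61.63

Hospital i's FOC: ∂u_i/∂x_i = α_i − x_i = 0, so x_i* = α_i.
NE contributions = (3.1, 1.5, 4.8); X = 9.4.
W^NE = (Σα)·X − ½Σα_i² = 9.4² − ½·34.9 = 70.91.
Planner sets x_i = Σα_j = 9.4 for every i, so X^SO = 3·9.4 = 28.2.
W^SO = (Σα)·X^SO − ½·3·(Σα)² = (3/2)·9.4² = 132.54.
Deadweight loss = W^SO − W^NE = 61.63.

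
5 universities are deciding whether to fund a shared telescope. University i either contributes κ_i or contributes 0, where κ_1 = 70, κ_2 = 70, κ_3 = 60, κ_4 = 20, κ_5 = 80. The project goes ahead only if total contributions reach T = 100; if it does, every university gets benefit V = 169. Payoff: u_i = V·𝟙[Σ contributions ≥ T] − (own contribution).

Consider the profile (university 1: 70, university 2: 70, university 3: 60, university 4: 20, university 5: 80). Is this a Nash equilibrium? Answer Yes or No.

No

Total = 300 ≥ 100: provided.
University 1 (pledges 70, payoff 99): dropping to 0 → total 230, payoff 169. Profitable deviation.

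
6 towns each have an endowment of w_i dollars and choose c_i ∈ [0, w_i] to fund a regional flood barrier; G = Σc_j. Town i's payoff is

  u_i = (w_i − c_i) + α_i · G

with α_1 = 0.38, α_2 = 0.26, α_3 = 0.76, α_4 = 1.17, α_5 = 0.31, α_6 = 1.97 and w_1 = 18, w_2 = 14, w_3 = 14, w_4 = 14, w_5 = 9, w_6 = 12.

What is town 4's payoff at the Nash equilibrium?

30.42

∂u_i/∂c_i = α_i − 1, so town i contributes w_i if α_i > 1, else 0.
α_i > 1 for i ∈ {4, 6}; NE contributions (0, 0, 0, 14, 0, 12), G = 26.
u_4 = (14 − 14) + 1.17·26 = 30.42.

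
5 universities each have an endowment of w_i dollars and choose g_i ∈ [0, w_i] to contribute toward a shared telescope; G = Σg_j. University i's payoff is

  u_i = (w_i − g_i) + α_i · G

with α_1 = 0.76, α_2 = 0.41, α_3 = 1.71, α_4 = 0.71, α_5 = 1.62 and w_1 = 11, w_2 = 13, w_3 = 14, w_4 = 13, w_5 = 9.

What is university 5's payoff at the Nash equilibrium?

∂u_i/∂g_i = α_i − 1, so university i contributes w_i if α_i > 1, else 0.
α_i > 1 for i ∈ {3, 5}; NE contributions (0, 0, 14, 0, 9), G = 23.
u_5 = (9 − 9) + 1.62·23 = 37.26.

37.26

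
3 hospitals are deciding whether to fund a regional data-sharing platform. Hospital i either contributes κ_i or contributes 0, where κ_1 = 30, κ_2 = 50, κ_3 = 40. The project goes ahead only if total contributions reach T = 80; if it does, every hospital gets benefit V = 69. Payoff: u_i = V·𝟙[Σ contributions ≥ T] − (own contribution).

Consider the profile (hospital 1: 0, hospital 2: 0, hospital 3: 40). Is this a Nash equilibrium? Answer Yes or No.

No

Total = 40 < 80: not provided.
Hospital 1 (pledges 0, payoff 0): pledging 30 → total 70, payoff -30. No gain.
Hospital 2 (pledges 0, payoff 0): pledging 50 → total 90, payoff 19. Profitable deviation.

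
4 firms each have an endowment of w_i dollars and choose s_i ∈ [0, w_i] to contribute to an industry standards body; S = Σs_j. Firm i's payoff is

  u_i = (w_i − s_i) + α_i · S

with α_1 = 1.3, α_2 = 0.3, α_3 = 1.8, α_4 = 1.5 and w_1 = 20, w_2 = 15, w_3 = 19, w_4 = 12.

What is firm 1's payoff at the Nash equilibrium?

∂u_i/∂s_i = α_i − 1, so firm i contributes w_i if α_i > 1, else 0.
α_i > 1 for i ∈ {1, 3, 4}; NE contributions (20, 0, 19, 12), S = 51.
u_1 = (20 − 20) + 1.3·51 = 66.3.

66.3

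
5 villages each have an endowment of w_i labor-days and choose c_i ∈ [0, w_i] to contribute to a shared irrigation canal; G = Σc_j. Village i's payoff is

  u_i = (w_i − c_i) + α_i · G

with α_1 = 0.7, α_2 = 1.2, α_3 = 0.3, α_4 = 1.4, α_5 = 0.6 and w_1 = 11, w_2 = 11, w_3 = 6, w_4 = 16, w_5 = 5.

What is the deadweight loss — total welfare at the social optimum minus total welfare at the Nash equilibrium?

70.4

∂u_i/∂c_i = α_i − 1, so village i contributes w_i if α_i > 1, else 0.
α_i > 1 for i ∈ {2, 4}; NE contributions (0, 11, 0, 16, 0), G = 27.
W^NE = Σw_i − G^NE + (Σα_i)·G^NE = 49 + 3.2·27 = 135.4.
Planner: ∂(Σu_j)/∂c_i = Σα_j − 1 = 3.2 > 0, so everyone contributes w_i; G^SO = 49, W^SO = 49 + 3.2·49 = 205.8.
Deadweight loss = 70.4.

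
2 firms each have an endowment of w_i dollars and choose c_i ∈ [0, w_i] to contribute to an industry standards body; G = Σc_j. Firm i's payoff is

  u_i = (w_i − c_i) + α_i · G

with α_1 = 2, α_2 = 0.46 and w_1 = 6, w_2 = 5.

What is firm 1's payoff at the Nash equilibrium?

12

∂u_i/∂c_i = α_i − 1, so firm i contributes w_i if α_i > 1, else 0.
α_i > 1 for i ∈ {1}; NE contributions (6, 0), G = 6.
u_1 = (6 − 6) + 2·6 = 12.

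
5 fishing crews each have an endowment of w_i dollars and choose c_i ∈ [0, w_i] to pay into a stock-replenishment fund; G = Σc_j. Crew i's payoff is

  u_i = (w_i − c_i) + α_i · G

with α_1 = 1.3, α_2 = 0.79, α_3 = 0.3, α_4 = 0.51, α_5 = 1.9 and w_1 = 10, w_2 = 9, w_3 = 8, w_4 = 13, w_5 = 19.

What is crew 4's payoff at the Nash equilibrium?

27.79

∂u_i/∂c_i = α_i − 1, so crew i contributes w_i if α_i > 1, else 0.
α_i > 1 for i ∈ {1, 5}; NE contributions (10, 0, 0, 0, 19), G = 29.
u_4 = (13 − 0) + 0.51·29 = 27.79.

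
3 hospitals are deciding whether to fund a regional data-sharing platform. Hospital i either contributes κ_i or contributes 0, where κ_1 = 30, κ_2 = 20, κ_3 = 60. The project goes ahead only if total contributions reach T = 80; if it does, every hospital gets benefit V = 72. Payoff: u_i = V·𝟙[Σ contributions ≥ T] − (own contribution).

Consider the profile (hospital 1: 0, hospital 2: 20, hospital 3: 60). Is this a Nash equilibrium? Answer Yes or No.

Yes

Total = 80 ≥ 80: provided.
Hospital 1 (pledges 0, payoff 72): pledging 30 → total 110, payoff 42. No gain.
Hospital 2 (pledges 20, payoff 52): dropping to 0 → total 60, payoff 0. No gain.
Hospital 3 (pledges 60, payoff 12): dropping to 0 → total 20, payoff 0. No gain.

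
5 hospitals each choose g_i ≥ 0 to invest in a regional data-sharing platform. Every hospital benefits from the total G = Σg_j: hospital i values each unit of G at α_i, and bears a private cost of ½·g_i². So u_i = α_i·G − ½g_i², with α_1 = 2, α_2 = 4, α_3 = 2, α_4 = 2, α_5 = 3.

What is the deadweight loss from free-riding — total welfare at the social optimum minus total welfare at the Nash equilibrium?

272

Hospital i's FOC: ∂u_i/∂g_i = α_i − g_i = 0, so g_i* = α_i.
NE contributions = (2, 4, 2, 2, 3); G = 13.
W^NE = (Σα)·G − ½Σα_i² = 13² − ½·37 = 150.5.
Planner sets g_i = Σα_j = 13 for every i, so G^SO = 5·13 = 65.
W^SO = (Σα)·G^SO − ½·5·(Σα)² = (5/2)·13² = 422.5.
Deadweight loss = W^SO − W^NE = 272.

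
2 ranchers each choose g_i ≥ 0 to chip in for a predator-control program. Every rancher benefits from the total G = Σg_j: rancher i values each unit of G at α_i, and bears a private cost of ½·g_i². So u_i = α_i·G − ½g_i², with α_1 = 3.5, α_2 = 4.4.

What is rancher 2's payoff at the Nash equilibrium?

Rancher i's FOC: ∂u_i/∂g_i = α_i − g_i = 0, so g_i* = α_i.
NE contributions = (3.5, 4.4); G = 7.9.
u_2 = α_2·G − ½·(g_2)² = 4.4·7.9 − ½·4.4² = 25.08.

25.08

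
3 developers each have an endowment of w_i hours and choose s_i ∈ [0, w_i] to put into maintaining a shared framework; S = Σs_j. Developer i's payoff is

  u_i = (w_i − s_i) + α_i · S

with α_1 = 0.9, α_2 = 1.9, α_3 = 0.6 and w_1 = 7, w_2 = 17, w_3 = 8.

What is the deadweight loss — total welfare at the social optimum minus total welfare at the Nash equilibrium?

36

∂u_i/∂s_i = α_i − 1, so developer i contributes w_i if α_i > 1, else 0.
α_i > 1 for i ∈ {2}; NE contributions (0, 17, 0), S = 17.
W^NE = Σw_i − S^NE + (Σα_i)·S^NE = 32 + 2.4·17 = 72.8.
Planner: ∂(Σu_j)/∂s_i = Σα_j − 1 = 2.4 > 0, so everyone contributes w_i; S^SO = 32, W^SO = 32 + 2.4·32 = 108.8.
Deadweight loss = 36.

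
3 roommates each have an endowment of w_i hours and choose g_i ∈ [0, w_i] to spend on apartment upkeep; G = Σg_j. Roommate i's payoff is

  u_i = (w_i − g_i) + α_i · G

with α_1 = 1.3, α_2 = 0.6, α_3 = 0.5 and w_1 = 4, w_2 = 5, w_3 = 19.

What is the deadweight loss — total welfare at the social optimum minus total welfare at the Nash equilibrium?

33.6

∂u_i/∂g_i = α_i − 1, so roommate i contributes w_i if α_i > 1, else 0.
α_i > 1 for i ∈ {1}; NE contributions (4, 0, 0), G = 4.
W^NE = Σw_i − G^NE + (Σα_i)·G^NE = 28 + 1.4·4 = 33.6.
Planner: ∂(Σu_j)/∂g_i = Σα_j − 1 = 1.4 > 0, so everyone contributes w_i; G^SO = 28, W^SO = 28 + 1.4·28 = 67.2.
Deadweight loss = 33.6.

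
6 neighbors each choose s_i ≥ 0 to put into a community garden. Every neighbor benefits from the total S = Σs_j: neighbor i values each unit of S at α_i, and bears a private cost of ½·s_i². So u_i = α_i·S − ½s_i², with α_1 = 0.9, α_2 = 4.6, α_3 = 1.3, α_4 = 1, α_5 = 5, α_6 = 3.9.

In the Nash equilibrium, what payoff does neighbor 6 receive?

57.525

Neighbor i's FOC: ∂u_i/∂s_i = α_i − s_i = 0, so s_i* = α_i.
NE contributions = (0.9, 4.6, 1.3, 1, 5, 3.9); S = 16.7.
u_6 = α_6·S − ½·(s_6)² = 3.9·16.7 − ½·3.9² = 57.525.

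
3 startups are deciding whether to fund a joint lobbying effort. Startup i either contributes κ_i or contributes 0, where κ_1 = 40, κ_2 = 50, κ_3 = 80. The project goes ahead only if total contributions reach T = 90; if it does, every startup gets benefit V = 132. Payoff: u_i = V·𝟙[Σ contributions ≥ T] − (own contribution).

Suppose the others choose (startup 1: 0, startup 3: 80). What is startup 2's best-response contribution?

Others' total = 80. Contributing 50 brings total to 130 ≥ 90: gain V − κ_2 = 82.
Best response: 50.

50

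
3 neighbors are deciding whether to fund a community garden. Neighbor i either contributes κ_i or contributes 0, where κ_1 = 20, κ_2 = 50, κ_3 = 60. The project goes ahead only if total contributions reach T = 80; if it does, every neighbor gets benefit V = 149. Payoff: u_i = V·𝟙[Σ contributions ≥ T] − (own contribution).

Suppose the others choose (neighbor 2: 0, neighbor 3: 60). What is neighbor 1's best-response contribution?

Others' total = 60. Contributing 20 brings total to 80 ≥ 80: gain V − κ_1 = 129.
Best response: 20.

20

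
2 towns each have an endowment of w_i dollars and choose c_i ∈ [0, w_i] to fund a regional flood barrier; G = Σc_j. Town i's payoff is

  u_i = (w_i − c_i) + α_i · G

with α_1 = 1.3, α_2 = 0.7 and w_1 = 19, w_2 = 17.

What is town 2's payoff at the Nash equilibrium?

∂u_i/∂c_i = α_i − 1, so town i contributes w_i if α_i > 1, else 0.
α_i > 1 for i ∈ {1}; NE contributions (19, 0), G = 19.
u_2 = (17 − 0) + 0.7·19 = 30.3.

30.3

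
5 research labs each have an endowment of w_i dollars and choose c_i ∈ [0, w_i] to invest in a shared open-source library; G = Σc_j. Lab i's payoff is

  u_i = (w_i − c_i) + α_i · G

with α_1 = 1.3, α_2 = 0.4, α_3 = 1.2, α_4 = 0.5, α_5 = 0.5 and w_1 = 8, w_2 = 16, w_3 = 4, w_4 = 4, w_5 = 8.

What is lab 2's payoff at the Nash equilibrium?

20.8

∂u_i/∂c_i = α_i − 1, so lab i contributes w_i if α_i > 1, else 0.
α_i > 1 for i ∈ {1, 3}; NE contributions (8, 0, 4, 0, 0), G = 12.
u_2 = (16 − 0) + 0.4·12 = 20.8.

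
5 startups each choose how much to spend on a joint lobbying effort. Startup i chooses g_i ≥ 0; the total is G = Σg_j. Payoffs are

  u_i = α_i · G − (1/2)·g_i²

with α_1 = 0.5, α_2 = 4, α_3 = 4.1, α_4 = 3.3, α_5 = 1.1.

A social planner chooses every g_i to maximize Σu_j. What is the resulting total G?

Planner FOC: ∂(Σu_j)/∂g_i = (Σα_j) − g_i = 0, so g_i^SO = Σα_j = 13 for every i; G^SO = 65.

65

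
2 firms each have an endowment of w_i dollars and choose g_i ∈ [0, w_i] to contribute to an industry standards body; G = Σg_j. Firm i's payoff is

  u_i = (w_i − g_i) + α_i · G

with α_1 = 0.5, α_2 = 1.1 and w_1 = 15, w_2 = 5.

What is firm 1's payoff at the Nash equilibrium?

∂u_i/∂g_i = α_i − 1, so firm i contributes w_i if α_i > 1, else 0.
α_i > 1 for i ∈ {2}; NE contributions (0, 5), G = 5.
u_1 = (15 − 0) + 0.5·5 = 17.5.

17.5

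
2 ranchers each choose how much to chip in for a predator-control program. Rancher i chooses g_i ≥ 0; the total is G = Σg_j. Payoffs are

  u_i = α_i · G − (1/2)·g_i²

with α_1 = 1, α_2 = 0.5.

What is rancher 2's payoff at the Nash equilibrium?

Rancher i's FOC: ∂u_i/∂g_i = α_i − g_i = 0, so g_i* = α_i.
NE contributions = (1, 0.5); G = 1.5.
u_2 = α_2·G − ½·(g_2)² = 0.5·1.5 − ½·0.5² = 0.625.

0.625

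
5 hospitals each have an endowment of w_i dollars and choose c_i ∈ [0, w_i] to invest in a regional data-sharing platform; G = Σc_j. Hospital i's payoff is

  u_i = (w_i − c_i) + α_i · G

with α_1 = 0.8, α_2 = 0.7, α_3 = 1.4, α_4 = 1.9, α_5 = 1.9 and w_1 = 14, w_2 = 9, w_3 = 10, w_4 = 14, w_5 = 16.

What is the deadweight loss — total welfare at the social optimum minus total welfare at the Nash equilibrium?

131.1

∂u_i/∂c_i = α_i − 1, so hospital i contributes w_i if α_i > 1, else 0.
α_i > 1 for i ∈ {3, 4, 5}; NE contributions (0, 0, 10, 14, 16), G = 40.
W^NE = Σw_i − G^NE + (Σα_i)·G^NE = 63 + 5.7·40 = 291.
Planner: ∂(Σu_j)/∂c_i = Σα_j − 1 = 5.7 > 0, so everyone contributes w_i; G^SO = 63, W^SO = 63 + 5.7·63 = 422.1.
Deadweight loss = 131.1.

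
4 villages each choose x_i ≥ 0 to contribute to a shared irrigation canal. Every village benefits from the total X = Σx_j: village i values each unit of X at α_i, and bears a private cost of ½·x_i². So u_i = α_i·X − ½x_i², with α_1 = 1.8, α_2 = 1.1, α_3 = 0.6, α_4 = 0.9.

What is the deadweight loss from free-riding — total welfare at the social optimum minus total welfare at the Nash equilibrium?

Village i's FOC: ∂u_i/∂x_i = α_i − x_i = 0, so x_i* = α_i.
NE contributions = (1.8, 1.1, 0.6, 0.9); X = 4.4.
W^NE = (Σα)·X − ½Σα_i² = 4.4² − ½·5.62 = 16.55.
Planner sets x_i = Σα_j = 4.4 for every i, so X^SO = 4·4.4 = 17.6.
W^SO = (Σα)·X^SO − ½·4·(Σα)² = (4/2)·4.4² = 38.72.
Deadweight loss = W^SO − W^NE = 22.17.

22.17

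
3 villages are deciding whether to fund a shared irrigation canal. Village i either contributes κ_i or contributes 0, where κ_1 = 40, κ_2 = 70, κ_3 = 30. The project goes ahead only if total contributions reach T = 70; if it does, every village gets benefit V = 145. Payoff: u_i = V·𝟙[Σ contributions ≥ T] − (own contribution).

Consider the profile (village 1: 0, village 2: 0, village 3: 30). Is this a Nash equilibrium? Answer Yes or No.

Total = 30 < 70: not provided.
Village 1 (pledges 0, payoff 0): pledging 40 → total 70, payoff 105. Profitable deviation.

No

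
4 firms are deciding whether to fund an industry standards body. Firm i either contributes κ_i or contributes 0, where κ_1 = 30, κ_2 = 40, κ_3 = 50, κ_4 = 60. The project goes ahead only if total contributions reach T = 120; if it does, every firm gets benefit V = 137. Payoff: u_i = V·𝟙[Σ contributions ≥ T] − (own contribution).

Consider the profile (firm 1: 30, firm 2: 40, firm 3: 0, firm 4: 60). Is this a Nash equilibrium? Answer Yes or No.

Yes

Total = 130 ≥ 120: provided.
Firm 1 (pledges 30, payoff 107): dropping to 0 → total 100, payoff 0. No gain.
Firm 2 (pledges 40, payoff 97): dropping to 0 → total 90, payoff 0. No gain.
Firm 3 (pledges 0, payoff 137): pledging 50 → total 180, payoff 87. No gain.
Firm 4 (pledges 60, payoff 77): dropping to 0 → total 70, payoff 0. No gain.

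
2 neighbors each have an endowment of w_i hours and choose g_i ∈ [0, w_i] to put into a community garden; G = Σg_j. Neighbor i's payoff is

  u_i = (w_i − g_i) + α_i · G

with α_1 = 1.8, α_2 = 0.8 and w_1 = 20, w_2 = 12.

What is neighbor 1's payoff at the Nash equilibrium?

∂u_i/∂g_i = α_i − 1, so neighbor i contributes w_i if α_i > 1, else 0.
α_i > 1 for i ∈ {1}; NE contributions (20, 0), G = 20.
u_1 = (20 − 20) + 1.8·20 = 36.

36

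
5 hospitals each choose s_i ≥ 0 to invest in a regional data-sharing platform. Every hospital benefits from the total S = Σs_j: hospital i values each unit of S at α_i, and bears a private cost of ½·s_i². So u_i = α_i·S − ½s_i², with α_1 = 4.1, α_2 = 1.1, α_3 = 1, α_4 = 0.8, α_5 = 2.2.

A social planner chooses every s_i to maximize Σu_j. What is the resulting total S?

46

Planner FOC: ∂(Σu_j)/∂s_i = (Σα_j) − s_i = 0, so s_i^SO = Σα_j = 9.2 for every i; S^SO = 46.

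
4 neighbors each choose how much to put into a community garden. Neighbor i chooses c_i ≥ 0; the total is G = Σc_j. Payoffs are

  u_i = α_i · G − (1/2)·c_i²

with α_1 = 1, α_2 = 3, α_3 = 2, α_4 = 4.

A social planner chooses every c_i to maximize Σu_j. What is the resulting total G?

40

Planner FOC: ∂(Σu_j)/∂c_i = (Σα_j) − c_i = 0, so c_i^SO = Σα_j = 10 for every i; G^SO = 40.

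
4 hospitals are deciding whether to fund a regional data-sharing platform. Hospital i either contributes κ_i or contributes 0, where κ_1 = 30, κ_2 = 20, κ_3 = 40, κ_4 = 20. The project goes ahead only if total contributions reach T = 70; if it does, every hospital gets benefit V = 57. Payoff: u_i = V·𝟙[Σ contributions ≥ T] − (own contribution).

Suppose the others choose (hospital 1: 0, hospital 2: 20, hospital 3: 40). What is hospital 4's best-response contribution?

Others' total = 60. Contributing 20 brings total to 80 ≥ 70: gain V − κ_4 = 37.
Best response: 20.

20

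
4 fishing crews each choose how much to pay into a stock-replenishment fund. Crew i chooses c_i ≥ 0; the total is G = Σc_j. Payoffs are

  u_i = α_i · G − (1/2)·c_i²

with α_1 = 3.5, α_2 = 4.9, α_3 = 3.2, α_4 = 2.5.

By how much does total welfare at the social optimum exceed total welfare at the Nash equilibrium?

225.185

Crew i's FOC: ∂u_i/∂c_i = α_i − c_i = 0, so c_i* = α_i.
NE contributions = (3.5, 4.9, 3.2, 2.5); G = 14.1.
W^NE = (Σα)·G − ½Σα_i² = 14.1² − ½·52.75 = 172.435.
Planner sets c_i = Σα_j = 14.1 for every i, so G^SO = 4·14.1 = 56.4.
W^SO = (Σα)·G^SO − ½·4·(Σα)² = (4/2)·14.1² = 397.62.
Deadweight loss = W^SO − W^NE = 225.185.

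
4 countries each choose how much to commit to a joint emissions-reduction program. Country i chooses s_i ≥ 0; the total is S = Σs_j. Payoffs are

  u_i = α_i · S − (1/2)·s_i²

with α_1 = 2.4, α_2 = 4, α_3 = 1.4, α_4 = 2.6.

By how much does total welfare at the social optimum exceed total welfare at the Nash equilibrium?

123.4

Country i's FOC: ∂u_i/∂s_i = α_i − s_i = 0, so s_i* = α_i.
NE contributions = (2.4, 4, 1.4, 2.6); S = 10.4.
W^NE = (Σα)·S − ½Σα_i² = 10.4² − ½·30.48 = 92.92.
Planner sets s_i = Σα_j = 10.4 for every i, so S^SO = 4·10.4 = 41.6.
W^SO = (Σα)·S^SO − ½·4·(Σα)² = (4/2)·10.4² = 216.32.
Deadweight loss = W^SO − W^NE = 123.4.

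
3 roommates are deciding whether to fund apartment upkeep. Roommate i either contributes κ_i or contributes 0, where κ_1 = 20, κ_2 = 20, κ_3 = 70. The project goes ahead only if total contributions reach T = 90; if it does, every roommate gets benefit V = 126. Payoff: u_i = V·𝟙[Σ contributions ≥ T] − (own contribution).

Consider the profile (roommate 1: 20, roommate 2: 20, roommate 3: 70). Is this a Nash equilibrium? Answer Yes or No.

No

Total = 110 ≥ 90: provided.
Roommate 1 (pledges 20, payoff 106): dropping to 0 → total 90, payoff 126. Profitable deviation.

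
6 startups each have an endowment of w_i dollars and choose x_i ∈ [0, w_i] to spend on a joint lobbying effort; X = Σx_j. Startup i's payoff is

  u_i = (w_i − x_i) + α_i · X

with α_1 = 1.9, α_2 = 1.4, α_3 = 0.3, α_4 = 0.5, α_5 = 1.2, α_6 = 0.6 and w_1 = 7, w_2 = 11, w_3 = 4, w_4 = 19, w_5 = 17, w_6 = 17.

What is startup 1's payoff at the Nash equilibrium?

∂u_i/∂x_i = α_i − 1, so startup i contributes w_i if α_i > 1, else 0.
α_i > 1 for i ∈ {1, 2, 5}; NE contributions (7, 11, 0, 0, 17, 0), X = 35.
u_1 = (7 − 7) + 1.9·35 = 66.5.

66.5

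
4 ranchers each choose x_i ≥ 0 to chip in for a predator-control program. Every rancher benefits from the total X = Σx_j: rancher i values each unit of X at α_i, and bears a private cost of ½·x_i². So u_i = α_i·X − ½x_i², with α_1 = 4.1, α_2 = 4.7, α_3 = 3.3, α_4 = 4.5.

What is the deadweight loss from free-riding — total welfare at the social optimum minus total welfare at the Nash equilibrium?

310.58

Rancher i's FOC: ∂u_i/∂x_i = α_i − x_i = 0, so x_i* = α_i.
NE contributions = (4.1, 4.7, 3.3, 4.5); X = 16.6.
W^NE = (Σα)·X − ½Σα_i² = 16.6² − ½·70.04 = 240.54.
Planner sets x_i = Σα_j = 16.6 for every i, so X^SO = 4·16.6 = 66.4.
W^SO = (Σα)·X^SO − ½·4·(Σα)² = (4/2)·16.6² = 551.12.
Deadweight loss = W^SO − W^NE = 310.58.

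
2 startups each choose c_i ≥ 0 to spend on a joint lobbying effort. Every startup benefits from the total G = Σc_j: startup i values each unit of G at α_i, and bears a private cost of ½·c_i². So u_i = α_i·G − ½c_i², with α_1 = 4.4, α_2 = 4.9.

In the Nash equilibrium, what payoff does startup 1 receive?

31.24

Startup i's FOC: ∂u_i/∂c_i = α_i − c_i = 0, so c_i* = α_i.
NE contributions = (4.4, 4.9); G = 9.3.
u_1 = α_1·G − ½·(c_1)² = 4.4·9.3 − ½·4.4² = 31.24.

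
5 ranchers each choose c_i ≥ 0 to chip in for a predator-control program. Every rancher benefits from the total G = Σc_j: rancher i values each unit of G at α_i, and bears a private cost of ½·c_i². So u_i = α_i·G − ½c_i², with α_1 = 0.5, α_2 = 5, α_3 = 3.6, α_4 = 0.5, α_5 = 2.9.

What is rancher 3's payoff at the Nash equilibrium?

Rancher i's FOC: ∂u_i/∂c_i = α_i − c_i = 0, so c_i* = α_i.
NE contributions = (0.5, 5, 3.6, 0.5, 2.9); G = 12.5.
u_3 = α_3·G − ½·(c_3)² = 3.6·12.5 − ½·3.6² = 38.52.

38.52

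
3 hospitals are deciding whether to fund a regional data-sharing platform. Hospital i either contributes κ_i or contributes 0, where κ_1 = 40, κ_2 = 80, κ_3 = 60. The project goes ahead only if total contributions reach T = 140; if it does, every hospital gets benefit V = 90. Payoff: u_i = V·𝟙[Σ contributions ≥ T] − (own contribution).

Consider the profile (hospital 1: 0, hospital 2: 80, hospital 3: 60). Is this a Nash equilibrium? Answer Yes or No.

Total = 140 ≥ 140: provided.
Hospital 1 (pledges 0, payoff 90): pledging 40 → total 180, payoff 50. No gain.
Hospital 2 (pledges 80, payoff 10): dropping to 0 → total 60, payoff 0. No gain.
Hospital 3 (pledges 60, payoff 30): dropping to 0 → total 80, payoff 0. No gain.

Yes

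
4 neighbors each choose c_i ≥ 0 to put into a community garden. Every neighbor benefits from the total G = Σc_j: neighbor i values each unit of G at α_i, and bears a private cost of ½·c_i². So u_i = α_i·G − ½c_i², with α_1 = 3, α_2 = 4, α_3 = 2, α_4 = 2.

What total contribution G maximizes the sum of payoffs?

Planner FOC: ∂(Σu_j)/∂c_i = (Σα_j) − c_i = 0, so c_i^SO = Σα_j = 11 for every i; G^SO = 44.

44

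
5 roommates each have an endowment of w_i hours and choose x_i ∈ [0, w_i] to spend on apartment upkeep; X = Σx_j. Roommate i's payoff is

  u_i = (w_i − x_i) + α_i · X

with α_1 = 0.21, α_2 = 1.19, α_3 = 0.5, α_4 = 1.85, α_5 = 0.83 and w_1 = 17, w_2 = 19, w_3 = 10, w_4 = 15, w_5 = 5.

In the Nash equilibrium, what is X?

34

∂u_i/∂x_i = α_i − 1, so roommate i contributes w_i if α_i > 1, else 0.
α_i > 1 for i ∈ {2, 4}; NE contributions (0, 19, 0, 15, 0), X = 34.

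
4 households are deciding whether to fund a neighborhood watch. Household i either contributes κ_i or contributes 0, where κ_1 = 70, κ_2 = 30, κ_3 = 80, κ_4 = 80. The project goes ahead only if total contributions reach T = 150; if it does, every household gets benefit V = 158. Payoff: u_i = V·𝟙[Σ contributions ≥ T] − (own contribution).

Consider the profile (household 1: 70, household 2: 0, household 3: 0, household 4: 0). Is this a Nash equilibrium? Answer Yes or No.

No

Total = 70 < 150: not provided.
Household 1 (pledges 70, payoff -70): dropping to 0 → total 0, payoff 0. Profitable deviation.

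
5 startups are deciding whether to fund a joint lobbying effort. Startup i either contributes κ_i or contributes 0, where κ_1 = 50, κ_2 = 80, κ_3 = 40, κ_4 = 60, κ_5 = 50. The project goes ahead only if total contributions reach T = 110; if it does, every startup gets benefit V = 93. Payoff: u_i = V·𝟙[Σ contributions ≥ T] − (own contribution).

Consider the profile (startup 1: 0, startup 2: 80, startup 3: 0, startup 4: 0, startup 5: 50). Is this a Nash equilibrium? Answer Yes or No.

Total = 130 ≥ 110: provided.
Startup 1 (pledges 0, payoff 93): pledging 50 → total 180, payoff 43. No gain.
Startup 2 (pledges 80, payoff 13): dropping to 0 → total 50, payoff 0. No gain.
Startup 3 (pledges 0, payoff 93): pledging 40 → total 170, payoff 53. No gain.
Startup 4 (pledges 0, payoff 93): pledging 60 → total 190, payoff 33. No gain.
Startup 5 (pledges 50, payoff 43): dropping to 0 → total 80, payoff 0. No gain.

Yes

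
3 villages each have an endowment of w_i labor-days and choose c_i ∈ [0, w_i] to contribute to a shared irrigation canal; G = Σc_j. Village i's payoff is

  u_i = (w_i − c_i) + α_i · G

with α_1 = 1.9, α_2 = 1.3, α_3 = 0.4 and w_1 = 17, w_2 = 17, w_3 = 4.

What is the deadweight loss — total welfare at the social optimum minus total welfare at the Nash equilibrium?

10.4

∂u_i/∂c_i = α_i − 1, so village i contributes w_i if α_i > 1, else 0.
α_i > 1 for i ∈ {1, 2}; NE contributions (17, 17, 0), G = 34.
W^NE = Σw_i − G^NE + (Σα_i)·G^NE = 38 + 2.6·34 = 126.4.
Planner: ∂(Σu_j)/∂c_i = Σα_j − 1 = 2.6 > 0, so everyone contributes w_i; G^SO = 38, W^SO = 38 + 2.6·38 = 136.8.
Deadweight loss = 10.4.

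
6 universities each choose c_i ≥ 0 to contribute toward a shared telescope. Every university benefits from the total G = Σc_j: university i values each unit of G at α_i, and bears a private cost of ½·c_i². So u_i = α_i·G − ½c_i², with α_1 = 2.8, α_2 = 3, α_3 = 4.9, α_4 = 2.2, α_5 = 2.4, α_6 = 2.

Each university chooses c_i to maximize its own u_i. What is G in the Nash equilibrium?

17.3

University i's FOC: ∂u_i/∂c_i = α_i − c_i = 0, so c_i* = α_i.
NE contributions = (2.8, 3, 4.9, 2.2, 2.4, 2); G = 17.3.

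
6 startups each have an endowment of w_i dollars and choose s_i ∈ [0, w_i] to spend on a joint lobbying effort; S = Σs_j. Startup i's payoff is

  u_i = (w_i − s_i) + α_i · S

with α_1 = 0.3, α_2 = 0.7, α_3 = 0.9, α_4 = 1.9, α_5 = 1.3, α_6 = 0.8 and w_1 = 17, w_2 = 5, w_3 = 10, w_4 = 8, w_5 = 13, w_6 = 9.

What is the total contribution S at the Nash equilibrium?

21

∂u_i/∂s_i = α_i − 1, so startup i contributes w_i if α_i > 1, else 0.
α_i > 1 for i ∈ {4, 5}; NE contributions (0, 0, 0, 8, 13, 0), S = 21.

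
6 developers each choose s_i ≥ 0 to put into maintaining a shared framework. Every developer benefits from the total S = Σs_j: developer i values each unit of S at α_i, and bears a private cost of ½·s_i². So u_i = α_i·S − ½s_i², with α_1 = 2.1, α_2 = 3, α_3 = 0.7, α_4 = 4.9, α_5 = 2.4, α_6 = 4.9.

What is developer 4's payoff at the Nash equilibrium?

76.195

Developer i's FOC: ∂u_i/∂s_i = α_i − s_i = 0, so s_i* = α_i.
NE contributions = (2.1, 3, 0.7, 4.9, 2.4, 4.9); S = 18.
u_4 = α_4·S − ½·(s_4)² = 4.9·18 − ½·4.9² = 76.195.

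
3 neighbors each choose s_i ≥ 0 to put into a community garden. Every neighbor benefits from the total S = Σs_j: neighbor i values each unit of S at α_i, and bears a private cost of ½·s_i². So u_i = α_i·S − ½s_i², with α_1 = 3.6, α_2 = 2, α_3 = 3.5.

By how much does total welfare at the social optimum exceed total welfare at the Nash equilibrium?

Neighbor i's FOC: ∂u_i/∂s_i = α_i − s_i = 0, so s_i* = α_i.
NE contributions = (3.6, 2, 3.5); S = 9.1.
W^NE = (Σα)·S − ½Σα_i² = 9.1² − ½·29.21 = 68.205.
Planner sets s_i = Σα_j = 9.1 for every i, so S^SO = 3·9.1 = 27.3.
W^SO = (Σα)·S^SO − ½·3·(Σα)² = (3/2)·9.1² = 124.215.
Deadweight loss = W^SO − W^NE = 56.01.

56.01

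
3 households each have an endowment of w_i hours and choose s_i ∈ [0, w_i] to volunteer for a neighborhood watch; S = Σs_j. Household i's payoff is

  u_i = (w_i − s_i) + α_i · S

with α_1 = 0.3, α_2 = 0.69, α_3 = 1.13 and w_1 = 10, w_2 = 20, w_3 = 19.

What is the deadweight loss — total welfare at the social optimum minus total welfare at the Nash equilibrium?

33.6

∂u_i/∂s_i = α_i − 1, so household i contributes w_i if α_i > 1, else 0.
α_i > 1 for i ∈ {3}; NE contributions (0, 0, 19), S = 19.
W^NE = Σw_i − S^NE + (Σα_i)·S^NE = 49 + 1.12·19 = 70.28.
Planner: ∂(Σu_j)/∂s_i = Σα_j − 1 = 1.12 > 0, so everyone contributes w_i; S^SO = 49, W^SO = 49 + 1.12·49 = 103.88.
Deadweight loss = 33.6.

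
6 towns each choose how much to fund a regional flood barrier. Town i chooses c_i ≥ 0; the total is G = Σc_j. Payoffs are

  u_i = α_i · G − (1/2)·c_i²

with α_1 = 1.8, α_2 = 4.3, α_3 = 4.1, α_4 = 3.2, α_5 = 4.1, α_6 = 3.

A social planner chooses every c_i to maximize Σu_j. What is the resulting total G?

123

Planner FOC: ∂(Σu_j)/∂c_i = (Σα_j) − c_i = 0, so c_i^SO = Σα_j = 20.5 for every i; G^SO = 123.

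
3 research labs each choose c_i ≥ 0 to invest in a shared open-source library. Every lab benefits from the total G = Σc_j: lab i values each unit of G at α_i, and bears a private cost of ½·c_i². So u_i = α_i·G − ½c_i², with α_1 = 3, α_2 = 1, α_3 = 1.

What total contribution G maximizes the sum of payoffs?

Planner FOC: ∂(Σu_j)/∂c_i = (Σα_j) − c_i = 0, so c_i^SO = Σα_j = 5 for every i; G^SO = 15.

15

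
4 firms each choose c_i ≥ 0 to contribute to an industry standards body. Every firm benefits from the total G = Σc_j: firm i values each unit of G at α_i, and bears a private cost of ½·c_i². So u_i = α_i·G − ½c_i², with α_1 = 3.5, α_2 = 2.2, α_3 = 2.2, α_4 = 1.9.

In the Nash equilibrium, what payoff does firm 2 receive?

19.14

Firm i's FOC: ∂u_i/∂c_i = α_i − c_i = 0, so c_i* = α_i.
NE contributions = (3.5, 2.2, 2.2, 1.9); G = 9.8.
u_2 = α_2·G − ½·(c_2)² = 2.2·9.8 − ½·2.2² = 19.14.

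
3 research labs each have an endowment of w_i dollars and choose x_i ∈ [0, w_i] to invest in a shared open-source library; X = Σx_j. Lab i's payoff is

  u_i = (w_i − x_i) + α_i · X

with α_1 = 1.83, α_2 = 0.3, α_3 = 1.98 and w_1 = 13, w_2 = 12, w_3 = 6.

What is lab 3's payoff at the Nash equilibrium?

37.62

∂u_i/∂x_i = α_i − 1, so lab i contributes w_i if α_i > 1, else 0.
α_i > 1 for i ∈ {1, 3}; NE contributions (13, 0, 6), X = 19.
u_3 = (6 − 6) + 1.98·19 = 37.62.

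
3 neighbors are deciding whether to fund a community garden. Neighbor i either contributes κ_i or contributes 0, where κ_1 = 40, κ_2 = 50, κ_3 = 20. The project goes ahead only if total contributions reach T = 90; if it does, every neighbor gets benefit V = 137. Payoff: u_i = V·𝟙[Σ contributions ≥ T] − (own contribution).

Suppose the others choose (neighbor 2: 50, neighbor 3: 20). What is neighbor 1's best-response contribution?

40

Others' total = 70. Contributing 40 brings total to 110 ≥ 90: gain V − κ_1 = 97.
Best response: 40.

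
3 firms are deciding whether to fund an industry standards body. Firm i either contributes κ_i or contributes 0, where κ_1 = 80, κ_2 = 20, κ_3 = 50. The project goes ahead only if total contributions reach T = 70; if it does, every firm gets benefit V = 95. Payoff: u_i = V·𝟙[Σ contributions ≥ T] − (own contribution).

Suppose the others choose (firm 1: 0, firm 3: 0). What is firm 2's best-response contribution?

Others' total = 0. Even contributing 20 gives 20 < 70: no benefit either way.
Best response: 0.

0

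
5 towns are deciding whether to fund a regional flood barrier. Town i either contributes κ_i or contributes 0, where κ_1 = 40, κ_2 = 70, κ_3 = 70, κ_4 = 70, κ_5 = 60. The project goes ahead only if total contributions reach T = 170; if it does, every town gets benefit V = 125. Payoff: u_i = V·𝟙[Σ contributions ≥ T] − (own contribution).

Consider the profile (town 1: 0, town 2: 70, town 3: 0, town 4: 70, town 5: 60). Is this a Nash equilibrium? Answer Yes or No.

Yes

Total = 200 ≥ 170: provided.
Town 1 (pledges 0, payoff 125): pledging 40 → total 240, payoff 85. No gain.
Town 2 (pledges 70, payoff 55): dropping to 0 → total 130, payoff 0. No gain.
Town 3 (pledges 0, payoff 125): pledging 70 → total 270, payoff 55. No gain.
Town 4 (pledges 70, payoff 55): dropping to 0 → total 130, payoff 0. No gain.
Town 5 (pledges 60, payoff 65): dropping to 0 → total 140, payoff 0. No gain.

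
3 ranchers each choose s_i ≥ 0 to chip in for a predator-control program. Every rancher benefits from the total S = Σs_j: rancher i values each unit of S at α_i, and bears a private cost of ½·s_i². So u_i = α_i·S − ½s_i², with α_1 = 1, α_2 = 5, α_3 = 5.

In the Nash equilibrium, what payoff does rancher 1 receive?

10.5

Rancher i's FOC: ∂u_i/∂s_i = α_i − s_i = 0, so s_i* = α_i.
NE contributions = (1, 5, 5); S = 11.
u_1 = α_1·S − ½·(s_1)² = 1·11 − ½·1² = 10.5.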